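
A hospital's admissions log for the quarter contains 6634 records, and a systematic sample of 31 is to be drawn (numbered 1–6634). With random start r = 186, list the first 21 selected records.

186, 400, 614, 828, 1042, 1256, 1470, 1684, 1898, 2112, 2326, 2540, 2754, 2968, 3182, 3396, 3610, 3824, 4038, 4252, 4466

k = N/n = 6634/31 = 214
record 1: 186
record 2: 186 + 214 = 400
record 3: 400 + 214 = 614
record 4: 614 + 214 = 828
record 5: 828 + 214 = 1042
record 6: 1042 + 214 = 1256
record 7: 1256 + 214 = 1470
record 8: 1470 + 214 = 1684
record 9: 1684 + 214 = 1898
record 10: 1898 + 214 = 2112
record 11: 2112 + 214 = 2326
record 12: 2326 + 214 = 2540
record 13: 2540 + 214 = 2754
record 14: 2754 + 214 = 2968
record 15: 2968 + 214 = 3182
record 16: 3182 + 214 = 3396
record 17: 3396 + 214 = 3610
record 18: 3610 + 214 = 3824
record 19: 3824 + 214 = 4038
record 20: 4038 + 214 = 4252
record 21: 4252 + 214 = 4466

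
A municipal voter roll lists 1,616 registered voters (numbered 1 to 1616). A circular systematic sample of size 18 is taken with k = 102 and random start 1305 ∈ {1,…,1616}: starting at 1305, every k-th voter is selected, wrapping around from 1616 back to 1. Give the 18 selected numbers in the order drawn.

1305, 1407, 1509, 1611, 97, 199, 301, 403, 505, 607, 709, 811, 913, 1015, 1117, 1219, 1321, 1423

Selection 1: 1305
Selection 2: 1305 + 102 = 1407
Selection 3: 1407 + 102 = 1509
Selection 4: 1509 + 102 = 1611
Selection 5: 1611 + 102 = 1713 → 1713 − 1616 = 97
Selection 6: 97 + 102 = 199
Selection 7: 199 + 102 = 301
Selection 8: 301 + 102 = 403
Selection 9: 403 + 102 = 505
Selection 10: 505 + 102 = 607
Selection 11: 607 + 102 = 709
Selection 12: 709 + 102 = 811
Selection 13: 811 + 102 = 913
Selection 14: 913 + 102 = 1015
Selection 15: 1015 + 102 = 1117
Selection 16: 1117 + 102 = 1219
Selection 17: 1219 + 102 = 1321
Selection 18: 1321 + 102 = 1423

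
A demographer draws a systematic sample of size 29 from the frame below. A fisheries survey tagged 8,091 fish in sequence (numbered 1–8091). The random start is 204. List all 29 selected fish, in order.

k = N/n = 8091/29 = 279
fish 1: 204
fish 2: 204 + 279 = 483
fish 3: 483 + 279 = 762
fish 4: 762 + 279 = 1041
fish 5: 1041 + 279 = 1320
fish 6: 1320 + 279 = 1599
fish 7: 1599 + 279 = 1878
fish 8: 1878 + 279 = 2157
fish 9: 2157 + 279 = 2436
fish 10: 2436 + 279 = 2715
fish 11: 2715 + 279 = 2994
fish 12: 2994 + 279 = 3273
fish 13: 3273 + 279 = 3552
fish 14: 3552 + 279 = 3831
fish 15: 3831 + 279 = 4110
fish 16: 4110 + 279 = 4389
fish 17: 4389 + 279 = 4668
fish 18: 4668 + 279 = 4947
fish 19: 4947 + 279 = 5226
fish 20: 5226 + 279 = 5505
fish 21: 5505 + 279 = 5784
fish 22: 5784 + 279 = 6063
fish 23: 6063 + 279 = 6342
fish 24: 6342 + 279 = 6621
fish 25: 6621 + 279 = 6900
fish 26: 6900 + 279 = 7179
fish 27: 7179 + 279 = 7458
fish 28: 7458 + 279 = 7737
fish 29: 7737 + 279 = 8016

204, 483, 762, 1041, 1320, 1599, 1878, 2157, 2436, 2715, 2994, 3273, 3552, 3831, 4110, 4389, 4668, 4947, 5226, 5505, 5784, 6063, 6342, 6621, 6900, 7179, 7458, 7737, 8016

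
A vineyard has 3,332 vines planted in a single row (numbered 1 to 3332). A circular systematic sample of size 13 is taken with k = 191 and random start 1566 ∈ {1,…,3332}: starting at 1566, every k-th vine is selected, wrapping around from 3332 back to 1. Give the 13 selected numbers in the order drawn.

1566, 1757, 1948, 2139, 2330, 2521, 2712, 2903, 3094, 3285, 144, 335, 526

Selection 1: 1566
Selection 2: 1566 + 191 = 1757
Selection 3: 1757 + 191 = 1948
Selection 4: 1948 + 191 = 2139
Selection 5: 2139 + 191 = 2330
Selection 6: 2330 + 191 = 2521
Selection 7: 2521 + 191 = 2712
Selection 8: 2712 + 191 = 2903
Selection 9: 2903 + 191 = 3094
Selection 10: 3094 + 191 = 3285
Selection 11: 3285 + 191 = 3476 → 3476 − 3332 = 144
Selection 12: 144 + 191 = 335
Selection 13: 335 + 191 = 526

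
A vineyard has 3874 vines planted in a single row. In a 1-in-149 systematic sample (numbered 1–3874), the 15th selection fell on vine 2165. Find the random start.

79

k = 149
r = 2165 − (15−1)×149 = 2165 − 2086 = 79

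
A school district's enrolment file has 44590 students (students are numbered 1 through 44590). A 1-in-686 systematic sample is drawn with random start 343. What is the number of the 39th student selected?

26411

k = 686
39th selection = r + (39−1)·k = 343 + 38×686 = 343 + 26068 = 26411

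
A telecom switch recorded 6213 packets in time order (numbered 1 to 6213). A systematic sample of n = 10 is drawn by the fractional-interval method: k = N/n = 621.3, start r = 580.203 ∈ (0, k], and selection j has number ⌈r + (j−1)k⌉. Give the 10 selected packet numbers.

581, 1202, 1823, 2445, 3066, 3687, 4309, 4930, 5551, 6172

j=1: r + 0k = 580.203 → ⌈·⌉ = 581
j=2: r + 1k = 1201.503 → ⌈·⌉ = 1202
j=3: r + 2k = 1822.803 → ⌈·⌉ = 1823
j=4: r + 3k = 2444.103 → ⌈·⌉ = 2445
j=5: r + 4k = 3065.403 → ⌈·⌉ = 3066
j=6: r + 5k = 3686.703 → ⌈·⌉ = 3687
j=7: r + 6k = 4308.003 → ⌈·⌉ = 4309
j=8: r + 7k = 4929.303 → ⌈·⌉ = 4930
j=9: r + 8k = 5550.603 → ⌈·⌉ = 5551
j=10: r + 9k = 6171.903 → ⌈·⌉ = 6172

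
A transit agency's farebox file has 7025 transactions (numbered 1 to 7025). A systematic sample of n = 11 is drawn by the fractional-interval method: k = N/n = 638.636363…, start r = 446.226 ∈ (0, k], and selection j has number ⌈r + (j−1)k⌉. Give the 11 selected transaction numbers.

j=1: r + 0k = 446.226 → ⌈·⌉ = 447
j=2: r + 1k = 1084.862363… → ⌈·⌉ = 1085
j=3: r + 2k = 1723.498727… → ⌈·⌉ = 1724
j=4: r + 3k = 2362.135090… → ⌈·⌉ = 2363
j=5: r + 4k = 3000.771454… → ⌈·⌉ = 3001
j=6: r + 5k = 3639.407818… → ⌈·⌉ = 3640
j=7: r + 6k = 4278.044181… → ⌈·⌉ = 4279
j=8: r + 7k = 4916.680545… → ⌈·⌉ = 4917
j=9: r + 8k = 5555.316909… → ⌈·⌉ = 5556
j=10: r + 9k = 6193.953272… → ⌈·⌉ = 6194
j=11: r + 10k = 6832.589636… → ⌈·⌉ = 6833

447, 1085, 1724, 2363, 3001, 3640, 4279, 4917, 5556, 6194, 6833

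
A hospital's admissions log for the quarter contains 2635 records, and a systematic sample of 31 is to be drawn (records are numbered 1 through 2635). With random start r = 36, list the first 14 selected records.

k = N/n = 2635/31 = 85
record 1: 36
record 2: 36 + 85 = 121
record 3: 121 + 85 = 206
record 4: 206 + 85 = 291
record 5: 291 + 85 = 376
record 6: 376 + 85 = 461
record 7: 461 + 85 = 546
record 8: 546 + 85 = 631
record 9: 631 + 85 = 716
record 10: 716 + 85 = 801
record 11: 801 + 85 = 886
record 12: 886 + 85 = 971
record 13: 971 + 85 = 1056
record 14: 1056 + 85 = 1141

36, 121, 206, 291, 376, 461, 546, 631, 716, 801, 886, 971, 1056, 1141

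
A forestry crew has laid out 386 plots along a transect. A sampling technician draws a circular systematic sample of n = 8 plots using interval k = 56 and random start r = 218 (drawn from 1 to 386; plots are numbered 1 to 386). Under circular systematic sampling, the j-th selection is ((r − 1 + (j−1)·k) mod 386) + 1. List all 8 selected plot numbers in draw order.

218, 274, 330, 386, 56, 112, 168, 224

Selection 1: 218
Selection 2: 218 + 56 = 274
Selection 3: 274 + 56 = 330
Selection 4: 330 + 56 = 386
Selection 5: 386 + 56 = 442 → 442 − 386 = 56
Selection 6: 56 + 56 = 112
Selection 7: 112 + 56 = 168
Selection 8: 168 + 56 = 224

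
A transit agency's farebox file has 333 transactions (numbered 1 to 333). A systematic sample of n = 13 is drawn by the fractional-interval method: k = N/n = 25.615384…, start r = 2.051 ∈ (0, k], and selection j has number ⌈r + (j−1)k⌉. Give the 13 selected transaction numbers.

3, 28, 54, 79, 105, 131, 156, 182, 207, 233, 259, 284, 310

j=1: r + 0k = 2.051 → ⌈·⌉ = 3
j=2: r + 1k = 27.666384… → ⌈·⌉ = 28
j=3: r + 2k = 53.281769… → ⌈·⌉ = 54
j=4: r + 3k = 78.897153… → ⌈·⌉ = 79
j=5: r + 4k = 104.512538… → ⌈·⌉ = 105
j=6: r + 5k = 130.127923… → ⌈·⌉ = 131
j=7: r + 6k = 155.743307… → ⌈·⌉ = 156
j=8: r + 7k = 181.358692… → ⌈·⌉ = 182
j=9: r + 8k = 206.974076… → ⌈·⌉ = 207
j=10: r + 9k = 232.589461… → ⌈·⌉ = 233
j=11: r + 10k = 258.204846… → ⌈·⌉ = 259
j=12: r + 11k = 283.820230… → ⌈·⌉ = 284
j=13: r + 12k = 309.435615… → ⌈·⌉ = 310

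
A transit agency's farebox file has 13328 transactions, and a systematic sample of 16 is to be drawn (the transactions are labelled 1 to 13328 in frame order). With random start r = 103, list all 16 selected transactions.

103, 936, 1769, 2602, 3435, 4268, 5101, 5934, 6767, 7600, 8433, 9266, 10099, 10932, 11765, 12598

k = N/n = 13328/16 = 833
transaction 1: 103
transaction 2: 103 + 833 = 936
transaction 3: 936 + 833 = 1769
transaction 4: 1769 + 833 = 2602
transaction 5: 2602 + 833 = 3435
transaction 6: 3435 + 833 = 4268
transaction 7: 4268 + 833 = 5101
transaction 8: 5101 + 833 = 5934
transaction 9: 5934 + 833 = 6767
transaction 10: 6767 + 833 = 7600
transaction 11: 7600 + 833 = 8433
transaction 12: 8433 + 833 = 9266
transaction 13: 9266 + 833 = 10099
transaction 14: 10099 + 833 = 10932
transaction 15: 10932 + 833 = 11765
transaction 16: 11765 + 833 = 12598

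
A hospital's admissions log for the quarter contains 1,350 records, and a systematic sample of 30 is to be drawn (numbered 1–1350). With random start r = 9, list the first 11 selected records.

9, 54, 99, 144, 189, 234, 279, 324, 369, 414, 459

k = N/n = 1350/30 = 45
record 1: 9
record 2: 9 + 45 = 54
record 3: 54 + 45 = 99
record 4: 99 + 45 = 144
record 5: 144 + 45 = 189
record 6: 189 + 45 = 234
record 7: 234 + 45 = 279
record 8: 279 + 45 = 324
record 9: 324 + 45 = 369
record 10: 369 + 45 = 414
record 11: 414 + 45 = 459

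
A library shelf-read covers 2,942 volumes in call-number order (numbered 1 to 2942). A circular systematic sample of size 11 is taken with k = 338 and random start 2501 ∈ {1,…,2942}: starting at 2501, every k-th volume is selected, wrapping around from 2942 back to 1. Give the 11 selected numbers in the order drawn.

2501, 2839, 235, 573, 911, 1249, 1587, 1925, 2263, 2601, 2939

Selection 1: 2501
Selection 2: 2501 + 338 = 2839
Selection 3: 2839 + 338 = 3177 → 3177 − 2942 = 235
Selection 4: 235 + 338 = 573
Selection 5: 573 + 338 = 911
Selection 6: 911 + 338 = 1249
Selection 7: 1249 + 338 = 1587
Selection 8: 1587 + 338 = 1925
Selection 9: 1925 + 338 = 2263
Selection 10: 2263 + 338 = 2601
Selection 11: 2601 + 338 = 2939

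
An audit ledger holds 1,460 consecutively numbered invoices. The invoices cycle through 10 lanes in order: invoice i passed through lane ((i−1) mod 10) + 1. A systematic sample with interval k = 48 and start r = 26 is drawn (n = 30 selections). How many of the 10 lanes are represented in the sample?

Consecutive selections differ by k = 48, so their lane numbers differ by 48 mod 10 = 8.
gcd(48, 10) = 2, so the sample visits 10/2 = 5 distinct residues mod 10.
Start 26 is lane 6; the lanes hit are 2, 4, 6, 8, 10.

5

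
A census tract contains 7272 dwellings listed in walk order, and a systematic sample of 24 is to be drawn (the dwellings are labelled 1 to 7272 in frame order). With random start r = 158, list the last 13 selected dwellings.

k = N/n = 7272/24 = 303
12th selection = 158 + 11×303 = 3491
13th: 3491 + 303 = 3794
14th: 3794 + 303 = 4097
15th: 4097 + 303 = 4400
16th: 4400 + 303 = 4703
17th: 4703 + 303 = 5006
18th: 5006 + 303 = 5309
19th: 5309 + 303 = 5612
20th: 5612 + 303 = 5915
21st: 5915 + 303 = 6218
22nd: 6218 + 303 = 6521
23rd: 6521 + 303 = 6824
24th: 6824 + 303 = 7127

3491, 3794, 4097, 4400, 4703, 5006, 5309, 5612, 5915, 6218, 6521, 6824, 7127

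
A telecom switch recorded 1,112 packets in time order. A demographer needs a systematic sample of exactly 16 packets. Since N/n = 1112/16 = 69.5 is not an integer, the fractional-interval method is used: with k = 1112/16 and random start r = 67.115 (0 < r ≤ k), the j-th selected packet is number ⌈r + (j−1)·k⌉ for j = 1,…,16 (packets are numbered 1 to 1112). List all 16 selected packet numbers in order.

j=1: r + 0k = 67.115 → ⌈·⌉ = 68
j=2: r + 1k = 136.615 → ⌈·⌉ = 137
j=3: r + 2k = 206.115 → ⌈·⌉ = 207
j=4: r + 3k = 275.615 → ⌈·⌉ = 276
j=5: r + 4k = 345.115 → ⌈·⌉ = 346
j=6: r + 5k = 414.615 → ⌈·⌉ = 415
j=7: r + 6k = 484.115 → ⌈·⌉ = 485
j=8: r + 7k = 553.615 → ⌈·⌉ = 554
j=9: r + 8k = 623.115 → ⌈·⌉ = 624
j=10: r + 9k = 692.615 → ⌈·⌉ = 693
j=11: r + 10k = 762.115 → ⌈·⌉ = 763
j=12: r + 11k = 831.615 → ⌈·⌉ = 832
j=13: r + 12k = 901.115 → ⌈·⌉ = 902
j=14: r + 13k = 970.615 → ⌈·⌉ = 971
j=15: r + 14k = 1040.115 → ⌈·⌉ = 1041
j=16: r + 15k = 1109.615 → ⌈·⌉ = 1110

68, 137, 207, 276, 346, 415, 485, 554, 624, 693, 763, 832, 902, 971, 1041, 1110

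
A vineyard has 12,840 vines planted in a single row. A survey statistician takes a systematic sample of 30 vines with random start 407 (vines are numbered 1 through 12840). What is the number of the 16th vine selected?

k = 12840/30 = 428
16th selection = r + (16−1)·k = 407 + 15×428 = 407 + 6420 = 6827

6827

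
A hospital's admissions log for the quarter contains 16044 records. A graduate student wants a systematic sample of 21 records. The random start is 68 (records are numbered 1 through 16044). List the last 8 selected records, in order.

k = N/n = 16044/21 = 764
14th selection = 68 + 13×764 = 10000
15th: 10000 + 764 = 10764
16th: 10764 + 764 = 11528
17th: 11528 + 764 = 12292
18th: 12292 + 764 = 13056
19th: 13056 + 764 = 13820
20th: 13820 + 764 = 14584
21st: 14584 + 764 = 15348

10000, 10764, 11528, 12292, 13056, 13820, 14584, 15348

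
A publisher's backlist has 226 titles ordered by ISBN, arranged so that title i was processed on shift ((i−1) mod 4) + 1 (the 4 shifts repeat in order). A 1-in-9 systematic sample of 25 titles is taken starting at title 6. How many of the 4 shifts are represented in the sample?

Consecutive selections differ by k = 9, so their shift numbers differ by 9 mod 4 = 1.
gcd(9, 4) = 1, so the sample visits 4/1 = 4 distinct residues mod 4.
Start 6 is shift 2; the shifts hit are 1, 2, 3, 4.

4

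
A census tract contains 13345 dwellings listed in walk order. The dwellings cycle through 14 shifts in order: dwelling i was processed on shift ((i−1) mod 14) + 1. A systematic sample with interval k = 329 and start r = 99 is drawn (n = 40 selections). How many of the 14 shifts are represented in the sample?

2

Consecutive selections differ by k = 329, so their shift numbers differ by 329 mod 14 = 7.
gcd(329, 14) = 7, so the sample visits 14/7 = 2 distinct residues mod 14.
Start 99 is shift 1; the shifts hit are 1, 8.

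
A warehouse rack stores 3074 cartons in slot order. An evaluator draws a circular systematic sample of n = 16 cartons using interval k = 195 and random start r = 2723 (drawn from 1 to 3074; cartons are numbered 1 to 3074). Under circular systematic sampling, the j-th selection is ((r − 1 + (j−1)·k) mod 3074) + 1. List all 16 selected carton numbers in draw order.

2723, 2918, 39, 234, 429, 624, 819, 1014, 1209, 1404, 1599, 1794, 1989, 2184, 2379, 2574

Selection 1: 2723
Selection 2: 2723 + 195 = 2918
Selection 3: 2918 + 195 = 3113 → 3113 − 3074 = 39
Selection 4: 39 + 195 = 234
Selection 5: 234 + 195 = 429
Selection 6: 429 + 195 = 624
Selection 7: 624 + 195 = 819
Selection 8: 819 + 195 = 1014
Selection 9: 1014 + 195 = 1209
Selection 10: 1209 + 195 = 1404
Selection 11: 1404 + 195 = 1599
Selection 12: 1599 + 195 = 1794
Selection 13: 1794 + 195 = 1989
Selection 14: 1989 + 195 = 2184
Selection 15: 2184 + 195 = 2379
Selection 16: 2379 + 195 = 2574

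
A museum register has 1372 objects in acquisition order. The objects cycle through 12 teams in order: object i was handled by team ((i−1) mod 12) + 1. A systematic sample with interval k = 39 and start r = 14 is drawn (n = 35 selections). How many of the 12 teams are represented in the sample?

4

Consecutive selections differ by k = 39, so their team numbers differ by 39 mod 12 = 3.
gcd(39, 12) = 3, so the sample visits 12/3 = 4 distinct residues mod 12.
Start 14 is team 2; the teams hit are 2, 5, 8, 11.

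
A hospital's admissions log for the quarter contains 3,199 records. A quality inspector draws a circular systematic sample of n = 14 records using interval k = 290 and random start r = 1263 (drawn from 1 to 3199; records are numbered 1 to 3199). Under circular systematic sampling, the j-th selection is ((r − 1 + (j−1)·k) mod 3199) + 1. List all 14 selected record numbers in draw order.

Selection 1: 1263
Selection 2: 1263 + 290 = 1553
Selection 3: 1553 + 290 = 1843
Selection 4: 1843 + 290 = 2133
Selection 5: 2133 + 290 = 2423
Selection 6: 2423 + 290 = 2713
Selection 7: 2713 + 290 = 3003
Selection 8: 3003 + 290 = 3293 → 3293 − 3199 = 94
Selection 9: 94 + 290 = 384
Selection 10: 384 + 290 = 674
Selection 11: 674 + 290 = 964
Selection 12: 964 + 290 = 1254
Selection 13: 1254 + 290 = 1544
Selection 14: 1544 + 290 = 1834

1263, 1553, 1843, 2133, 2423, 2713, 3003, 94, 384, 674, 964, 1254, 1544, 1834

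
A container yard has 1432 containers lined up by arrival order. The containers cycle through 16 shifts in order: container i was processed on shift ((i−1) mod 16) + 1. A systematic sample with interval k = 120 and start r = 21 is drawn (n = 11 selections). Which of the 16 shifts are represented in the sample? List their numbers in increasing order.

5, 13

Consecutive selections differ by k = 120, so their shift numbers differ by 120 mod 16 = 8.
gcd(120, 16) = 8, so the sample visits 16/8 = 2 distinct residues mod 16.
Start 21 is shift 5; the shifts hit are 5, 13.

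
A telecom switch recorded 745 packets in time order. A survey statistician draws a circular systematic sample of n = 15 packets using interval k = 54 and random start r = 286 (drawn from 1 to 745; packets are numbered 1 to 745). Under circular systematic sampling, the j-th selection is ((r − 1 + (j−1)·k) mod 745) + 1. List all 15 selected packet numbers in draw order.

Selection 1: 286
Selection 2: 286 + 54 = 340
Selection 3: 340 + 54 = 394
Selection 4: 394 + 54 = 448
Selection 5: 448 + 54 = 502
Selection 6: 502 + 54 = 556
Selection 7: 556 + 54 = 610
Selection 8: 610 + 54 = 664
Selection 9: 664 + 54 = 718
Selection 10: 718 + 54 = 772 → 772 − 745 = 27
Selection 11: 27 + 54 = 81
Selection 12: 81 + 54 = 135
Selection 13: 135 + 54 = 189
Selection 14: 189 + 54 = 243
Selection 15: 243 + 54 = 297

286, 340, 394, 448, 502, 556, 610, 664, 718, 27, 81, 135, 189, 243, 297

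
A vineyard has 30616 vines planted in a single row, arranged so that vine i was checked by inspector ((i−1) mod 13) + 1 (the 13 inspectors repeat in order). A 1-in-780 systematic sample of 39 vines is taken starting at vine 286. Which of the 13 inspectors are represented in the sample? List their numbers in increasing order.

13

Consecutive selections differ by k = 780, so their inspector numbers differ by 780 mod 13 = 0.
gcd(780, 13) = 13, so the sample visits 13/13 = 1 distinct residues mod 13.
Start 286 is inspector 13; the inspectors hit are 13.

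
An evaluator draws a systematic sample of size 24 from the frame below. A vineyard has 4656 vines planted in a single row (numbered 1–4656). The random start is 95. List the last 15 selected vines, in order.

1841, 2035, 2229, 2423, 2617, 2811, 3005, 3199, 3393, 3587, 3781, 3975, 4169, 4363, 4557

k = N/n = 4656/24 = 194
10th selection = 95 + 9×194 = 1841
11th: 1841 + 194 = 2035
12th: 2035 + 194 = 2229
13th: 2229 + 194 = 2423
14th: 2423 + 194 = 2617
15th: 2617 + 194 = 2811
16th: 2811 + 194 = 3005
17th: 3005 + 194 = 3199
18th: 3199 + 194 = 3393
19th: 3393 + 194 = 3587
20th: 3587 + 194 = 3781
21st: 3781 + 194 = 3975
22nd: 3975 + 194 = 4169
23rd: 4169 + 194 = 4363
24th: 4363 + 194 = 4557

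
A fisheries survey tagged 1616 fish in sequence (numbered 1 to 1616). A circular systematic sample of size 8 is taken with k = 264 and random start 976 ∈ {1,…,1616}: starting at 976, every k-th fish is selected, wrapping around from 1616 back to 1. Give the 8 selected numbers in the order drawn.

Selection 1: 976
Selection 2: 976 + 264 = 1240
Selection 3: 1240 + 264 = 1504
Selection 4: 1504 + 264 = 1768 → 1768 − 1616 = 152
Selection 5: 152 + 264 = 416
Selection 6: 416 + 264 = 680
Selection 7: 680 + 264 = 944
Selection 8: 944 + 264 = 1208

976, 1240, 1504, 152, 416, 680, 944, 1208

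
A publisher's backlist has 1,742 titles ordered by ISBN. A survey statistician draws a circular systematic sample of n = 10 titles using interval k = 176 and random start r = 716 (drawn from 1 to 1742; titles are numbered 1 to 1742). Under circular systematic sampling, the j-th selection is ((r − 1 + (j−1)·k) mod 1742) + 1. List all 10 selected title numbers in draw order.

Selection 1: 716
Selection 2: 716 + 176 = 892
Selection 3: 892 + 176 = 1068
Selection 4: 1068 + 176 = 1244
Selection 5: 1244 + 176 = 1420
Selection 6: 1420 + 176 = 1596
Selection 7: 1596 + 176 = 1772 → 1772 − 1742 = 30
Selection 8: 30 + 176 = 206
Selection 9: 206 + 176 = 382
Selection 10: 382 + 176 = 558

716, 892, 1068, 1244, 1420, 1596, 30, 206, 382, 558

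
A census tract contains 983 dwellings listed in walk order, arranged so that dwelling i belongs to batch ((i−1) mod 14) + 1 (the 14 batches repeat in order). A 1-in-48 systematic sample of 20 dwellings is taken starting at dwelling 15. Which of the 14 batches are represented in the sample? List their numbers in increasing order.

1, 3, 5, 7, 9, 11, 13

Consecutive selections differ by k = 48, so their batch numbers differ by 48 mod 14 = 6.
gcd(48, 14) = 2, so the sample visits 14/2 = 7 distinct residues mod 14.
Start 15 is batch 1; the batches hit are 1, 3, 5, 7, 9, 11, 13.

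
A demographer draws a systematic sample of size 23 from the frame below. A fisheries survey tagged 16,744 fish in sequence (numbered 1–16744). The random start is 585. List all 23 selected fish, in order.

k = N/n = 16744/23 = 728
fish 1: 585
fish 2: 585 + 728 = 1313
fish 3: 1313 + 728 = 2041
fish 4: 2041 + 728 = 2769
fish 5: 2769 + 728 = 3497
fish 6: 3497 + 728 = 4225
fish 7: 4225 + 728 = 4953
fish 8: 4953 + 728 = 5681
fish 9: 5681 + 728 = 6409
fish 10: 6409 + 728 = 7137
fish 11: 7137 + 728 = 7865
fish 12: 7865 + 728 = 8593
fish 13: 8593 + 728 = 9321
fish 14: 9321 + 728 = 10049
fish 15: 10049 + 728 = 10777
fish 16: 10777 + 728 = 11505
fish 17: 11505 + 728 = 12233
fish 18: 12233 + 728 = 12961
fish 19: 12961 + 728 = 13689
fish 20: 13689 + 728 = 14417
fish 21: 14417 + 728 = 15145
fish 22: 15145 + 728 = 15873
fish 23: 15873 + 728 = 16601

585, 1313, 2041, 2769, 3497, 4225, 4953, 5681, 6409, 7137, 7865, 8593, 9321, 10049, 10777, 11505, 12233, 12961, 13689, 14417, 15145, 15873, 16601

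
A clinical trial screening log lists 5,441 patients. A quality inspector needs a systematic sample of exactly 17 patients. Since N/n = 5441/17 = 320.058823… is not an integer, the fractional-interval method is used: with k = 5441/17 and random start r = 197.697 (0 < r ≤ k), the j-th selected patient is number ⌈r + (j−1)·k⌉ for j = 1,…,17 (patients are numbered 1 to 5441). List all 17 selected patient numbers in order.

j=1: r + 0k = 197.697 → ⌈·⌉ = 198
j=2: r + 1k = 517.755823… → ⌈·⌉ = 518
j=3: r + 2k = 837.814647… → ⌈·⌉ = 838
j=4: r + 3k = 1157.873470… → ⌈·⌉ = 1158
j=5: r + 4k = 1477.932294… → ⌈·⌉ = 1478
j=6: r + 5k = 1797.991117… → ⌈·⌉ = 1798
j=7: r + 6k = 2118.049941… → ⌈·⌉ = 2119
j=8: r + 7k = 2438.108764… → ⌈·⌉ = 2439
j=9: r + 8k = 2758.167588… → ⌈·⌉ = 2759
j=10: r + 9k = 3078.226411… → ⌈·⌉ = 3079
j=11: r + 10k = 3398.285235… → ⌈·⌉ = 3399
j=12: r + 11k = 3718.344058… → ⌈·⌉ = 3719
j=13: r + 12k = 4038.402882… → ⌈·⌉ = 4039
j=14: r + 13k = 4358.461705… → ⌈·⌉ = 4359
j=15: r + 14k = 4678.520529… → ⌈·⌉ = 4679
j=16: r + 15k = 4998.579352… → ⌈·⌉ = 4999
j=17: r + 16k = 5318.638176… → ⌈·⌉ = 5319

198, 518, 838, 1158, 1478, 1798, 2119, 2439, 2759, 3079, 3399, 3719, 4039, 4359, 4679, 4999, 5319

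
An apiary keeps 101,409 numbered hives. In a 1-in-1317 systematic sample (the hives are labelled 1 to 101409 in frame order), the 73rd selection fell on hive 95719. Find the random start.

895

k = 1317
r = 95719 − (73−1)×1317 = 95719 − 94824 = 895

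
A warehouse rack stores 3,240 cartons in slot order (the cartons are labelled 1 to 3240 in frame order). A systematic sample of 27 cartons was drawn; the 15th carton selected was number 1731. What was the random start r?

k = 3240/27 = 120
r = 1731 − (15−1)×120 = 1731 − 1680 = 51

51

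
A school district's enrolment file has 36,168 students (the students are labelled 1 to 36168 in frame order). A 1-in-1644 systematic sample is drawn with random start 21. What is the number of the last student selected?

k = 1644
22nd selection = r + (22−1)·k = 21 + 21×1644 = 21 + 34524 = 34545

34545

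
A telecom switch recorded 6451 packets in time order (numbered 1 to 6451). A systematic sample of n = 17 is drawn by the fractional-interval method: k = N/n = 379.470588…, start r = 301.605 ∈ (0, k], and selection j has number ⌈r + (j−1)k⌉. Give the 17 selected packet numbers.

j=1: r + 0k = 301.605 → ⌈·⌉ = 302
j=2: r + 1k = 681.075588… → ⌈·⌉ = 682
j=3: r + 2k = 1060.546176… → ⌈·⌉ = 1061
j=4: r + 3k = 1440.016764… → ⌈·⌉ = 1441
j=5: r + 4k = 1819.487352… → ⌈·⌉ = 1820
j=6: r + 5k = 2198.957941… → ⌈·⌉ = 2199
j=7: r + 6k = 2578.428529… → ⌈·⌉ = 2579
j=8: r + 7k = 2957.899117… → ⌈·⌉ = 2958
j=9: r + 8k = 3337.369705… → ⌈·⌉ = 3338
j=10: r + 9k = 3716.840294… → ⌈·⌉ = 3717
j=11: r + 10k = 4096.310882… → ⌈·⌉ = 4097
j=12: r + 11k = 4475.781470… → ⌈·⌉ = 4476
j=13: r + 12k = 4855.252058… → ⌈·⌉ = 4856
j=14: r + 13k = 5234.722647… → ⌈·⌉ = 5235
j=15: r + 14k = 5614.193235… → ⌈·⌉ = 5615
j=16: r + 15k = 5993.663823… → ⌈·⌉ = 5994
j=17: r + 16k = 6373.134411… → ⌈·⌉ = 6374

302, 682, 1061, 1441, 1820, 2199, 2579, 2958, 3338, 3717, 4097, 4476, 4856, 5235, 5615, 5994, 6374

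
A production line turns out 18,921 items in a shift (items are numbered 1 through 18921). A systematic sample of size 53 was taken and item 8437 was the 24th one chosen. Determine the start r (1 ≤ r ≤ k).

k = 18921/53 = 357
r = 8437 − (24−1)×357 = 8437 − 8211 = 226

226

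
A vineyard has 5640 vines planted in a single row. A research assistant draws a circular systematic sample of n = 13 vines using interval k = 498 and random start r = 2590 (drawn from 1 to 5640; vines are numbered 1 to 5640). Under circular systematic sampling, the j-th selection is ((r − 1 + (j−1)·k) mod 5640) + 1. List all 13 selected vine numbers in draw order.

2590, 3088, 3586, 4084, 4582, 5080, 5578, 436, 934, 1432, 1930, 2428, 2926

Selection 1: 2590
Selection 2: 2590 + 498 = 3088
Selection 3: 3088 + 498 = 3586
Selection 4: 3586 + 498 = 4084
Selection 5: 4084 + 498 = 4582
Selection 6: 4582 + 498 = 5080
Selection 7: 5080 + 498 = 5578
Selection 8: 5578 + 498 = 6076 → 6076 − 5640 = 436
Selection 9: 436 + 498 = 934
Selection 10: 934 + 498 = 1432
Selection 11: 1432 + 498 = 1930
Selection 12: 1930 + 498 = 2428
Selection 13: 2428 + 498 = 2926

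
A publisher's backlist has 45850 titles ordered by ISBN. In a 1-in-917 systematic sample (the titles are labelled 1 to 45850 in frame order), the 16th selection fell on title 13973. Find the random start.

k = 917
r = 13973 − (16−1)×917 = 13973 − 13755 = 218

218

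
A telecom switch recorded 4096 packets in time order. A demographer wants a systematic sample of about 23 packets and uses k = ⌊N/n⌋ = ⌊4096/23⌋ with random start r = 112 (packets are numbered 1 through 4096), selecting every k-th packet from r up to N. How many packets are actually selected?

k = ⌊4096/23⌋ = 178
Achieved size = ⌊(4096 − 112)/178⌋ + 1 = ⌊3984/178⌋ + 1 = 22 + 1 = 23
(last selection: 112 + 22×178 = 4028 ≤ 4096; next would be 4206 > 4096)

23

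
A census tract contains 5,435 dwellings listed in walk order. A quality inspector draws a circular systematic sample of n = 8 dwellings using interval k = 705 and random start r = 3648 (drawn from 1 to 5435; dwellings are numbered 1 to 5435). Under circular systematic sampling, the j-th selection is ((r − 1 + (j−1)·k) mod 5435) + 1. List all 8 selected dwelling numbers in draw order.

3648, 4353, 5058, 328, 1033, 1738, 2443, 3148

Selection 1: 3648
Selection 2: 3648 + 705 = 4353
Selection 3: 4353 + 705 = 5058
Selection 4: 5058 + 705 = 5763 → 5763 − 5435 = 328
Selection 5: 328 + 705 = 1033
Selection 6: 1033 + 705 = 1738
Selection 7: 1738 + 705 = 2443
Selection 8: 2443 + 705 = 3148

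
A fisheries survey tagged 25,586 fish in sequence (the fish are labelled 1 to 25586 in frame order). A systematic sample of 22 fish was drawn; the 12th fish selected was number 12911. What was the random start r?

118

k = 25586/22 = 1163
r = 12911 − (12−1)×1163 = 12911 − 12793 = 118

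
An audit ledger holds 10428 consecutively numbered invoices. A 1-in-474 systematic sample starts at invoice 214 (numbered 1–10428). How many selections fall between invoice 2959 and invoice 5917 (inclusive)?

7

k = 474
First selection ≥ 2959: 214 + ⌈(2959−214)/474⌉·474 = 214 + 6×474 = 3058
Last selection ≤ 5917: 214 + ⌊(5917−214)/474⌋·474 = 214 + 12×474 = 5902
Count = 12 − 6 + 1 = 7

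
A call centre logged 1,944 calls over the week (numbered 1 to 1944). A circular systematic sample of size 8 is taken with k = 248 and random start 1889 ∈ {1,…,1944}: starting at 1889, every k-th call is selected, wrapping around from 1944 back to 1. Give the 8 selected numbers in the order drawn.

Selection 1: 1889
Selection 2: 1889 + 248 = 2137 → 2137 − 1944 = 193
Selection 3: 193 + 248 = 441
Selection 4: 441 + 248 = 689
Selection 5: 689 + 248 = 937
Selection 6: 937 + 248 = 1185
Selection 7: 1185 + 248 = 1433
Selection 8: 1433 + 248 = 1681

1889, 193, 441, 689, 937, 1185, 1433, 1681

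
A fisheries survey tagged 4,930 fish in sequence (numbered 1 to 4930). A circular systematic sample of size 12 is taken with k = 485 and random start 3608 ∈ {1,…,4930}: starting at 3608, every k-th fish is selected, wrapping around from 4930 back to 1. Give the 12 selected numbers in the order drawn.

3608, 4093, 4578, 133, 618, 1103, 1588, 2073, 2558, 3043, 3528, 4013

Selection 1: 3608
Selection 2: 3608 + 485 = 4093
Selection 3: 4093 + 485 = 4578
Selection 4: 4578 + 485 = 5063 → 5063 − 4930 = 133
Selection 5: 133 + 485 = 618
Selection 6: 618 + 485 = 1103
Selection 7: 1103 + 485 = 1588
Selection 8: 1588 + 485 = 2073
Selection 9: 2073 + 485 = 2558
Selection 10: 2558 + 485 = 3043
Selection 11: 3043 + 485 = 3528
Selection 12: 3528 + 485 = 4013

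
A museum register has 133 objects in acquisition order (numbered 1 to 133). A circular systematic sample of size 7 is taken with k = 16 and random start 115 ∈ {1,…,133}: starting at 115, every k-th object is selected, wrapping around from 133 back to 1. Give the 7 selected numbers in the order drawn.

Selection 1: 115
Selection 2: 115 + 16 = 131
Selection 3: 131 + 16 = 147 → 147 − 133 = 14
Selection 4: 14 + 16 = 30
Selection 5: 30 + 16 = 46
Selection 6: 46 + 16 = 62
Selection 7: 62 + 16 = 78

115, 131, 14, 30, 46, 62, 78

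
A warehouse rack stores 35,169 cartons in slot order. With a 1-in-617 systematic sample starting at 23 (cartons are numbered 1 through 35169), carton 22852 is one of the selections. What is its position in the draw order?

k = 617
position = (22852 − 23)/617 + 1 = 22829/617 + 1 = 37 + 1 = 38

38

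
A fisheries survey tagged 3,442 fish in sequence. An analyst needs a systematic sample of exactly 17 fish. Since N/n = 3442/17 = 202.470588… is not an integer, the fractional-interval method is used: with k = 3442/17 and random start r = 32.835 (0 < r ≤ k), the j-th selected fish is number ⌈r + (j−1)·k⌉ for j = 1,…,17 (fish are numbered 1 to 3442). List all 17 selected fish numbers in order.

33, 236, 438, 641, 843, 1046, 1248, 1451, 1653, 1856, 2058, 2261, 2463, 2665, 2868, 3070, 3273

j=1: r + 0k = 32.835 → ⌈·⌉ = 33
j=2: r + 1k = 235.305588… → ⌈·⌉ = 236
j=3: r + 2k = 437.776176… → ⌈·⌉ = 438
j=4: r + 3k = 640.246764… → ⌈·⌉ = 641
j=5: r + 4k = 842.717352… → ⌈·⌉ = 843
j=6: r + 5k = 1045.187941… → ⌈·⌉ = 1046
j=7: r + 6k = 1247.658529… → ⌈·⌉ = 1248
j=8: r + 7k = 1450.129117… → ⌈·⌉ = 1451
j=9: r + 8k = 1652.599705… → ⌈·⌉ = 1653
j=10: r + 9k = 1855.070294… → ⌈·⌉ = 1856
j=11: r + 10k = 2057.540882… → ⌈·⌉ = 2058
j=12: r + 11k = 2260.011470… → ⌈·⌉ = 2261
j=13: r + 12k = 2462.482058… → ⌈·⌉ = 2463
j=14: r + 13k = 2664.952647… → ⌈·⌉ = 2665
j=15: r + 14k = 2867.423235… → ⌈·⌉ = 2868
j=16: r + 15k = 3069.893823… → ⌈·⌉ = 3070
j=17: r + 16k = 3272.364411… → ⌈·⌉ = 3273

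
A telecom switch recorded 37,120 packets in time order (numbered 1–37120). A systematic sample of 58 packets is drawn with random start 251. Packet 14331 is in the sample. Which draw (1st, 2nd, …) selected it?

k = 37120/58 = 640
position = (14331 − 251)/640 + 1 = 14080/640 + 1 = 22 + 1 = 23

23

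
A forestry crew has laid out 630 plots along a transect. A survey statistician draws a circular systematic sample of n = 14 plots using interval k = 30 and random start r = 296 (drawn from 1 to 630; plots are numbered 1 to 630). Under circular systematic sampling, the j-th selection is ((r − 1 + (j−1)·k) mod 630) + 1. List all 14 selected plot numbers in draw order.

296, 326, 356, 386, 416, 446, 476, 506, 536, 566, 596, 626, 26, 56

Selection 1: 296
Selection 2: 296 + 30 = 326
Selection 3: 326 + 30 = 356
Selection 4: 356 + 30 = 386
Selection 5: 386 + 30 = 416
Selection 6: 416 + 30 = 446
Selection 7: 446 + 30 = 476
Selection 8: 476 + 30 = 506
Selection 9: 506 + 30 = 536
Selection 10: 536 + 30 = 566
Selection 11: 566 + 30 = 596
Selection 12: 596 + 30 = 626
Selection 13: 626 + 30 = 656 → 656 − 630 = 26
Selection 14: 26 + 30 = 56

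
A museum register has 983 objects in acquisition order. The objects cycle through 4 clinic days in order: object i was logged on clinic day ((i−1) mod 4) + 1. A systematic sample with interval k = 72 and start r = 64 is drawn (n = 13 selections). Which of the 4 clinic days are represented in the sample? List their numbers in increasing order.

Consecutive selections differ by k = 72, so their clinic day numbers differ by 72 mod 4 = 0.
gcd(72, 4) = 4, so the sample visits 4/4 = 1 distinct residues mod 4.
Start 64 is clinic day 4; the clinic days hit are 4.

4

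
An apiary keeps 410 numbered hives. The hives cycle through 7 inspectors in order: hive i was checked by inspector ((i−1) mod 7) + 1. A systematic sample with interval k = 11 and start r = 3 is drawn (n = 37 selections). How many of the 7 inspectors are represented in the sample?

7

Consecutive selections differ by k = 11, so their inspector numbers differ by 11 mod 7 = 4.
gcd(11, 7) = 1, so the sample visits 7/1 = 7 distinct residues mod 7.
Start 3 is inspector 3; the inspectors hit are 1, 2, 3, 4, 5, 6, 7.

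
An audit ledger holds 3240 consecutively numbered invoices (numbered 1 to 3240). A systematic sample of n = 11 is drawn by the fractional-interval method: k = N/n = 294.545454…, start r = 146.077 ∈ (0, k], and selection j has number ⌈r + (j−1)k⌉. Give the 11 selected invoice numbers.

j=1: r + 0k = 146.077 → ⌈·⌉ = 147
j=2: r + 1k = 440.622454… → ⌈·⌉ = 441
j=3: r + 2k = 735.167909… → ⌈·⌉ = 736
j=4: r + 3k = 1029.713363… → ⌈·⌉ = 1030
j=5: r + 4k = 1324.258818… → ⌈·⌉ = 1325
j=6: r + 5k = 1618.804272… → ⌈·⌉ = 1619
j=7: r + 6k = 1913.349727… → ⌈·⌉ = 1914
j=8: r + 7k = 2207.895181… → ⌈·⌉ = 2208
j=9: r + 8k = 2502.440636… → ⌈·⌉ = 2503
j=10: r + 9k = 2796.986090… → ⌈·⌉ = 2797
j=11: r + 10k = 3091.531545… → ⌈·⌉ = 3092

147, 441, 736, 1030, 1325, 1619, 1914, 2208, 2503, 2797, 3092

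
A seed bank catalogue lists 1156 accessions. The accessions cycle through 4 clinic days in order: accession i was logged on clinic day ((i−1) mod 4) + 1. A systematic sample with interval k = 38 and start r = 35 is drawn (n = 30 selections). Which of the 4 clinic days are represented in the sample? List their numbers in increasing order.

1, 3

Consecutive selections differ by k = 38, so their clinic day numbers differ by 38 mod 4 = 2.
gcd(38, 4) = 2, so the sample visits 4/2 = 2 distinct residues mod 4.
Start 35 is clinic day 3; the clinic days hit are 1, 3.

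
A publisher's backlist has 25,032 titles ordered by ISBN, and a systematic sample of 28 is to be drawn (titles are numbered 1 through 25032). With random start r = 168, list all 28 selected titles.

k = N/n = 25032/28 = 894
title 1: 168
title 2: 168 + 894 = 1062
title 3: 1062 + 894 = 1956
title 4: 1956 + 894 = 2850
title 5: 2850 + 894 = 3744
title 6: 3744 + 894 = 4638
title 7: 4638 + 894 = 5532
title 8: 5532 + 894 = 6426
title 9: 6426 + 894 = 7320
title 10: 7320 + 894 = 8214
title 11: 8214 + 894 = 9108
title 12: 9108 + 894 = 10002
title 13: 10002 + 894 = 10896
title 14: 10896 + 894 = 11790
title 15: 11790 + 894 = 12684
title 16: 12684 + 894 = 13578
title 17: 13578 + 894 = 14472
title 18: 14472 + 894 = 15366
title 19: 15366 + 894 = 16260
title 20: 16260 + 894 = 17154
title 21: 17154 + 894 = 18048
title 22: 18048 + 894 = 18942
title 23: 18942 + 894 = 19836
title 24: 19836 + 894 = 20730
title 25: 20730 + 894 = 21624
title 26: 21624 + 894 = 22518
title 27: 22518 + 894 = 23412
title 28: 23412 + 894 = 24306

168, 1062, 1956, 2850, 3744, 4638, 5532, 6426, 7320, 8214, 9108, 10002, 10896, 11790, 12684, 13578, 14472, 15366, 16260, 17154, 18048, 18942, 19836, 20730, 21624, 22518, 23412, 24306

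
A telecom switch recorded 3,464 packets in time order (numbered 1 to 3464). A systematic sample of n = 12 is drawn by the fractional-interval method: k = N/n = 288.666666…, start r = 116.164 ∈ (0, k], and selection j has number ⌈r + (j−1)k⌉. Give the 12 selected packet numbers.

117, 405, 694, 983, 1271, 1560, 1849, 2137, 2426, 2715, 3003, 3292

j=1: r + 0k = 116.164 → ⌈·⌉ = 117
j=2: r + 1k = 404.830666… → ⌈·⌉ = 405
j=3: r + 2k = 693.497333… → ⌈·⌉ = 694
j=4: r + 3k = 982.164 → ⌈·⌉ = 983
j=5: r + 4k = 1270.830666… → ⌈·⌉ = 1271
j=6: r + 5k = 1559.497333… → ⌈·⌉ = 1560
j=7: r + 6k = 1848.164 → ⌈·⌉ = 1849
j=8: r + 7k = 2136.830666… → ⌈·⌉ = 2137
j=9: r + 8k = 2425.497333… → ⌈·⌉ = 2426
j=10: r + 9k = 2714.164 → ⌈·⌉ = 2715
j=11: r + 10k = 3002.830666… → ⌈·⌉ = 3003
j=12: r + 11k = 3291.497333… → ⌈·⌉ = 3292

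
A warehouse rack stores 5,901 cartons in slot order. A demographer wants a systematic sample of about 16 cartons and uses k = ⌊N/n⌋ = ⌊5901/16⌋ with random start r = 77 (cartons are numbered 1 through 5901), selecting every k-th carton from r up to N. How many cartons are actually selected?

k = ⌊5901/16⌋ = 368
Achieved size = ⌊(5901 − 77)/368⌋ + 1 = ⌊5824/368⌋ + 1 = 15 + 1 = 16
(last selection: 77 + 15×368 = 5597 ≤ 5901; next would be 5965 > 5901)

16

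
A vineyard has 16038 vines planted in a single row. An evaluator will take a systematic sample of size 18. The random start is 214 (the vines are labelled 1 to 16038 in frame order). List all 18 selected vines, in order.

214, 1105, 1996, 2887, 3778, 4669, 5560, 6451, 7342, 8233, 9124, 10015, 10906, 11797, 12688, 13579, 14470, 15361

k = N/n = 16038/18 = 891
vine 1: 214
vine 2: 214 + 891 = 1105
vine 3: 1105 + 891 = 1996
vine 4: 1996 + 891 = 2887
vine 5: 2887 + 891 = 3778
vine 6: 3778 + 891 = 4669
vine 7: 4669 + 891 = 5560
vine 8: 5560 + 891 = 6451
vine 9: 6451 + 891 = 7342
vine 10: 7342 + 891 = 8233
vine 11: 8233 + 891 = 9124
vine 12: 9124 + 891 = 10015
vine 13: 10015 + 891 = 10906
vine 14: 10906 + 891 = 11797
vine 15: 11797 + 891 = 12688
vine 16: 12688 + 891 = 13579
vine 17: 13579 + 891 = 14470
vine 18: 14470 + 891 = 15361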